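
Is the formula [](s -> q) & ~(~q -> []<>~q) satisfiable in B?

1. [](s -> q) & ~(~q -> []<>~q), u
2. [](s -> q), u
3. ~(~q -> []<>~q), u
4. ~q, u
5. ~[]<>~q, u
6. s -> q, u
7. ~s, u
8. ~<>~q, v
9. s -> q, v
10. q, u
Accessibility: uRu, uRv, vRu, vRv
Branch closes: q and ~q both at u.
Every branch closes; the branch above is one of them.

Unsatisfiable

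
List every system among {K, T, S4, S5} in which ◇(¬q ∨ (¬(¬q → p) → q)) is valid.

T-tableau for the negation ¬◇(¬q ∨ (¬(¬q → p) → q)):
1. ¬◇(¬q ∨ (¬(¬q → p) → q)), u
2. ¬(¬q ∨ (¬(¬q → p) → q)), u
3. q, u
4. ¬(¬(¬q → p) → q), u
5. ¬(¬q → p), u
6. ¬q, u
Accessibility: uRu
Branch closes: q and ¬q both at u.
Every branch closes (one shown): valid in T, hence also in S4, S5 (every theorem of T is a theorem of S4 and S5).
K-tableau for the negation ¬◇(¬q ∨ (¬(¬q → p) → q)):
1. ¬◇(¬q ∨ (¬(¬q → p) → q)), u
Complete open branch: countermodel on a K-frame, so not valid in K.

T, S4, S5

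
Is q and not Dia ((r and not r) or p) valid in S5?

Tableau for the negation not (q and not Dia ((r and not r) or p)):
1. not (q and not Dia ((r and not r) or p)), u
2. Dia ((r and not r) or p), u
3. (r and not r) or p, v
4. p, v
Accessibility: uRu, uRv, vRu, vRv
The negation has an open branch (countermodel exists).

Invalid (countermodel exists)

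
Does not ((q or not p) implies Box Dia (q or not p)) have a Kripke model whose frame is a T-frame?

1. not ((q or not p) implies Box Dia (q or not p)), u
2. q or not p, u   [neg-implies-rule on 1]
3. not Box Dia (q or not p), u   [neg-implies-rule on 1]
4. not p, u   [or-rule on 2 (branches; this branch)]
5. not Dia (q or not p), v   [neg-Box-rule on 3: fresh world v, uRv]
6. not (q or not p), v   [neg-Dia-rule on 5 via vRv]
7. not q, v   [neg-or-rule on 6]
8. p, v   [neg-or-rule on 6]
Accessibility: uRu, uRv, vRv

Yes, satisfiable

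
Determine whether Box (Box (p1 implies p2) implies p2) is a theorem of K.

Tableau for the negation not Box (Box (p1 implies p2) implies p2):
1. not Box (Box (p1 implies p2) implies p2), w0
2. not (Box (p1 implies p2) implies p2), w1
3. Box (p1 implies p2), w1
4. not p2, w1
Accessibility: w0Rw1
The negation has an open branch (countermodel exists).

Not valid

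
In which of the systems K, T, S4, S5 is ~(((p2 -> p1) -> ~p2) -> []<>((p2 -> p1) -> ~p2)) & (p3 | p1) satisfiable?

S4-tableau for the formula:
1. ~(((p2 -> p1) -> ~p2) -> []<>((p2 -> p1) -> ~p2)) & (p3 | p1), w0
2. ~(((p2 -> p1) -> ~p2) -> []<>((p2 -> p1) -> ~p2)), w0   [&-rule on 1]
3. p3 | p1, w0   [&-rule on 1]
4. (p2 -> p1) -> ~p2, w0   [~->-rule on 2]
5. ~[]<>((p2 -> p1) -> ~p2), w0   [~->-rule on 2]
6. p1, w0   [|-rule on 3 (branches; this branch)]
7. ~p2, w0   [->-rule on 4 (branches; this branch)]
8. ~<>((p2 -> p1) -> ~p2), w1   [~[]-rule on 5: fresh world w1, w0Rw1]
9. ~((p2 -> p1) -> ~p2), w1   [~<>-rule on 8 via w1Rw1]
10. p2 -> p1, w1   [~->-rule on 9]
11. p2, w1   [~->-rule on 9]
12. p1, w1   [->-rule on 10 (branches; this branch)]
Accessibility: w0Rw0, w0Rw1, w1Rw1
Complete open branch: satisfiable in S4, hence also in K, T (this S4-model is also a K-model and a T-model).
S5-tableau for the formula:
1. ~(((p2 -> p1) -> ~p2) -> []<>((p2 -> p1) -> ~p2)) & (p3 | p1), w0
2. ~(((p2 -> p1) -> ~p2) -> []<>((p2 -> p1) -> ~p2)), w0   [&-rule on 1]
3. p3 | p1, w0   [&-rule on 1]
4. (p2 -> p1) -> ~p2, w0   [~->-rule on 2]
5. ~[]<>((p2 -> p1) -> ~p2), w0   [~->-rule on 2]
6. p3, w0   [|-rule on 3 (branches; this branch)]
7. ~(p2 -> p1), w0   [->-rule on 4 (branches; this branch)]
8. p2, w0   [~->-rule on 7]
9. ~p1, w0   [~->-rule on 7]
10. ~<>((p2 -> p1) -> ~p2), w1   [~[]-rule on 5: fresh world w1, w0Rw1]
11. ~((p2 -> p1) -> ~p2), w0   [~<>-rule on 10 via w1Rw0]
12. p2 -> p1, w0   [~->-rule on 11]
13. ~((p2 -> p1) -> ~p2), w1   [~<>-rule on 10 via w1Rw1]
14. p2 -> p1, w1   [~->-rule on 13]
15. p2, w1   [~->-rule on 13]
16. p1, w0   [->-rule on 12 (branches; this branch)]
Accessibility: w0Rw0, w0Rw1, w1Rw0, w1Rw1
Branch closes: p1 and ~p1 both at w0.
Every branch closes (one shown): unsatisfiable in S5.

K, T, S4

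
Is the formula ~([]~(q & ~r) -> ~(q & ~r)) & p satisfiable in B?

1. ~([]~(q & ~r) -> ~(q & ~r)) & p, 0
2. ~([]~(q & ~r) -> ~(q & ~r)), 0   [&-rule on 1]
3. p, 0   [&-rule on 1]
4. []~(q & ~r), 0   [~->-rule on 2]
5. q & ~r, 0   [~->-rule on 2]
6. q, 0   [&-rule on 5]
7. ~r, 0   [&-rule on 5]
8. ~(q & ~r), 0   [[]-rule on 4 via 0R0]
9. r, 0   [~&-rule on 8 (branches; this branch)]
Accessibility: 0R0
Branch closes: r and ~r both at 0.
Every branch closes; the branch above is one of them.

Unsatisfiable (every branch closes)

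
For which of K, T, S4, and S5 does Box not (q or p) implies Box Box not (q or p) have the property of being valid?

S4, S5

S4-tableau for the negation not (Box not (q or p) implies Box Box not (q or p)):
1. not (Box not (q or p) implies Box Box not (q or p)), w0
2. Box not (q or p), w0
3. not Box Box not (q or p), w0
4. not (q or p), w0
5. not q, w0
6. not p, w0
7. not Box not (q or p), w1
8. not (q or p), w1
9. not q, w1
10. not p, w1
11. q or p, w2
12. not (q or p), w2
13. not q, w2
14. not p, w2
15. p, w2
Accessibility: w0Rw0, w0Rw1, w0Rw2, w1Rw1, w1Rw2, w2Rw2
Branch closes: p and not p both at w2.
Every branch closes (one shown): valid in S4, hence also in S5 (every theorem of S4 is a theorem of S5).
T-tableau for the negation not (Box not (q or p) implies Box Box not (q or p)):
1. not (Box not (q or p) implies Box Box not (q or p)), w0
2. Box not (q or p), w0
3. not Box Box not (q or p), w0
4. not (q or p), w0
5. not q, w0
6. not p, w0
7. not Box not (q or p), w1
8. not (q or p), w1
9. not q, w1
10. not p, w1
11. q or p, w2
12. p, w2
Accessibility: w0Rw0, w0Rw1, w1Rw1, w1Rw2, w2Rw2
Complete open branch: countermodel on a T-frame, so not valid in T, nor in K (the same frame is also a K-frame).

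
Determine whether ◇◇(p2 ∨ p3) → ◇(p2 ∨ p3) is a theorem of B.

Tableau for the negation ¬(◇◇(p2 ∨ p3) → ◇(p2 ∨ p3)):
1. ¬(◇◇(p2 ∨ p3) → ◇(p2 ∨ p3)), w0
2. ◇◇(p2 ∨ p3), w0
3. ¬◇(p2 ∨ p3), w0
4. ¬(p2 ∨ p3), w0
5. ¬p2, w0
6. ¬p3, w0
7. ◇(p2 ∨ p3), w1
8. ¬(p2 ∨ p3), w1
9. ¬p2, w1
10. ¬p3, w1
11. p2 ∨ p3, w2
12. p3, w2
Accessibility: w0Rw0, w0Rw1, w1Rw0, w1Rw1, w1Rw2, w2Rw1, w2Rw2
The negation has an open branch (countermodel exists).

Not valid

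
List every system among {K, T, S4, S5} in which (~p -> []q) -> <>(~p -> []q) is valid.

T-tableau for the negation ~((~p -> []q) -> <>(~p -> []q)):
1. ~((~p -> []q) -> <>(~p -> []q)), w0
2. ~p -> []q, w0   [~->-rule on 1]
3. ~<>(~p -> []q), w0   [~->-rule on 1]
4. ~(~p -> []q), w0   [~<>-rule on 3 via w0Rw0]
5. ~p, w0   [~->-rule on 4]
6. ~[]q, w0   [~->-rule on 4]
7. []q, w0   [->-rule on 2 (branches; this branch)]
8. q, w0   [[]-rule on 7 via w0Rw0]
9. ~q, w1   [~[]-rule on 6: fresh world w1, w0Rw1]
10. ~(~p -> []q), w1   [~<>-rule on 3 via w0Rw1]
11. ~p, w1   [~->-rule on 10]
12. ~[]q, w1   [~->-rule on 10]
13. q, w1   [[]-rule on 7 via w0Rw1]
Accessibility: w0Rw0, w0Rw1, w1Rw1
Branch closes: q and ~q both at w1.
Every branch closes (one shown): valid in T, hence also in S4, S5 (every theorem of T is a theorem of S4 and S5).
K-tableau for the negation ~((~p -> []q) -> <>(~p -> []q)):
1. ~((~p -> []q) -> <>(~p -> []q)), w0
2. ~p -> []q, w0   [~->-rule on 1]
3. ~<>(~p -> []q), w0   [~->-rule on 1]
4. []q, w0   [->-rule on 2 (branches; this branch)]
Complete open branch: countermodel on a K-frame, so not valid in K.

T, S4, S5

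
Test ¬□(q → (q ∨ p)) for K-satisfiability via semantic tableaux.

1. ¬□(q → (q ∨ p)), w0
2. ¬(q → (q ∨ p)), w1
3. q, w1
4. ¬(q ∨ p), w1
5. ¬q, w1
6. ¬p, w1
Accessibility: w0Rw1
Branch closes: q and ¬q both at w1.
Every branch closes; the branch above is one of them.

No, unsatisfiable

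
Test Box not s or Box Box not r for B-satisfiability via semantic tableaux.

Satisfiable (open branch found)

1. Box not s or Box Box not r, u
2. Box Box not r, u
3. Box not r, u
4. not r, u
Accessibility: uRu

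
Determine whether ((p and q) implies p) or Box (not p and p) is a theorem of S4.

Tableau for the negation not (((p and q) implies p) or Box (not p and p)):
1. not (((p and q) implies p) or Box (not p and p)), u
2. not ((p and q) implies p), u   [neg-or-rule on 1]
3. not Box (not p and p), u   [neg-or-rule on 1]
4. p and q, u   [neg-implies-rule on 2]
5. not p, u   [neg-implies-rule on 2]
6. p, u   [and-rule on 4]
7. q, u   [and-rule on 4]
Accessibility: uRu
Branch closes: p and not p both at u.
Every branch of the negation's tableau closes; the branch above is one of them.

Yes, valid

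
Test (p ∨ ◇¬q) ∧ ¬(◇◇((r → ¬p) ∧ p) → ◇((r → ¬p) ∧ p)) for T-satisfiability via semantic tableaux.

Satisfiable (open branch found)

1. (p ∨ ◇¬q) ∧ ¬(◇◇((r → ¬p) ∧ p) → ◇((r → ¬p) ∧ p)), 0
2. p ∨ ◇¬q, 0   [∧-rule on 1]
3. ¬(◇◇((r → ¬p) ∧ p) → ◇((r → ¬p) ∧ p)), 0   [∧-rule on 1]
4. ◇◇((r → ¬p) ∧ p), 0   [¬→-rule on 3]
5. ¬◇((r → ¬p) ∧ p), 0   [¬→-rule on 3]
6. ¬((r → ¬p) ∧ p), 0   [¬◇-rule on 5 via 0R0]
7. ◇¬q, 0   [∨-rule on 2 (branches; this branch)]
8. ¬p, 0   [¬∧-rule on 6 (branches; this branch)]
9. ◇((r → ¬p) ∧ p), 1   [◇-rule on 4: fresh world 1, 0R1]
10. ¬((r → ¬p) ∧ p), 1   [¬◇-rule on 5 via 0R1]
11. ¬p, 1   [¬∧-rule on 10 (branches; this branch)]
12. ¬q, 2   [◇-rule on 7: fresh world 2, 0R2]
13. ¬((r → ¬p) ∧ p), 2   [¬◇-rule on 5 via 0R2]
14. ¬p, 2   [¬∧-rule on 13 (branches; this branch)]
15. (r → ¬p) ∧ p, 3   [◇-rule on 9: fresh world 3, 1R3]
16. r → ¬p, 3   [∧-rule on 15]
17. p, 3   [∧-rule on 15]
18. ¬r, 3   [→-rule on 16 (branches; this branch)]
Accessibility: 0R0, 0R1, 0R2, 1R1, 1R3, 2R2, 3R3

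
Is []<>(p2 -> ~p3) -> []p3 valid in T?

Tableau for the negation ~([]<>(p2 -> ~p3) -> []p3):
1. ~([]<>(p2 -> ~p3) -> []p3), u
2. []<>(p2 -> ~p3), u
3. ~[]p3, u
4. <>(p2 -> ~p3), u
5. ~p3, v
6. <>(p2 -> ~p3), v
7. p2 -> ~p3, w
8. <>(p2 -> ~p3), w
9. ~p3, w
10. p2 -> ~p3, x
11. ~p3, x
12. p2 -> ~p3, y
13. ~p3, y
Accessibility: uRu, uRv, uRw, vRv, vRx, wRw, wRy, xRx, yRy
The negation has an open branch (countermodel exists).

No, not valid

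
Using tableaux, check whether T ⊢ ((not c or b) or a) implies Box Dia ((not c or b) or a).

Not valid

Tableau for the negation not (((not c or b) or a) implies Box Dia ((not c or b) or a)):
1. not (((not c or b) or a) implies Box Dia ((not c or b) or a)), 0
2. (not c or b) or a, 0
3. not Box Dia ((not c or b) or a), 0
4. a, 0
5. not Dia ((not c or b) or a), 1
6. not ((not c or b) or a), 1
7. not (not c or b), 1
8. not a, 1
9. c, 1
10. not b, 1
Accessibility: 0R0, 0R1, 1R1
The negation has an open branch (countermodel exists).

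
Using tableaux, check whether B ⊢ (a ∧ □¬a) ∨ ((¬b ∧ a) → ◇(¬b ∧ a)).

Tableau for the negation ¬((a ∧ □¬a) ∨ ((¬b ∧ a) → ◇(¬b ∧ a))):
1. ¬((a ∧ □¬a) ∨ ((¬b ∧ a) → ◇(¬b ∧ a))), 0
2. ¬(a ∧ □¬a), 0
3. ¬((¬b ∧ a) → ◇(¬b ∧ a)), 0
4. ¬b ∧ a, 0
5. ¬◇(¬b ∧ a), 0
6. ¬b, 0
7. a, 0
8. ¬(¬b ∧ a), 0
9. ¬□¬a, 0
10. ¬a, 0
Accessibility: 0R0
Branch closes: a and ¬a both at 0.
All branches of the negation close; one closing branch shown above.

Valid in B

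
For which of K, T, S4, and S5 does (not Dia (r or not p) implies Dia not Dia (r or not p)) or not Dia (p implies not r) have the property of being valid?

T-tableau for the negation not ((not Dia (r or not p) implies Dia not Dia (r or not p)) or not Dia (p implies not r)):
1. not ((not Dia (r or not p) implies Dia not Dia (r or not p)) or not Dia (p implies not r)), u
2. not (not Dia (r or not p) implies Dia not Dia (r or not p)), u
3. Dia (p implies not r), u
4. not Dia (r or not p), u
5. not Dia not Dia (r or not p), u
6. not (r or not p), u
7. not r, u
8. p, u
9. Dia (r or not p), u
10. p implies not r, v
11. not (r or not p), v
12. not r, v
13. p, v
14. Dia (r or not p), v
15. r or not p, w
16. not (r or not p), w
17. not r, w
18. p, w
19. Dia (r or not p), w
20. not p, w
Accessibility: uRu, uRv, uRw, vRv, wRw
Branch closes: p and not p both at w.
Every branch closes (one shown): valid in T, hence also in S4, S5 (every theorem of T is a theorem of S4 and S5).
K-tableau for the negation not ((not Dia (r or not p) implies Dia not Dia (r or not p)) or not Dia (p implies not r)):
1. not ((not Dia (r or not p) implies Dia not Dia (r or not p)) or not Dia (p implies not r)), u
2. not (not Dia (r or not p) implies Dia not Dia (r or not p)), u
3. Dia (p implies not r), u
4. not Dia (r or not p), u
5. not Dia not Dia (r or not p), u
6. p implies not r, v
7. not (r or not p), v
8. not r, v
9. p, v
10. Dia (r or not p), v
11. r or not p, w
12. not p, w
Accessibility: uRv, vRw
Complete open branch: countermodel on a K-frame, so not valid in K.

T, S4, S5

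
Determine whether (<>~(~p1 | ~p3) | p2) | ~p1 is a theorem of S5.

Tableau for the negation ~((<>~(~p1 | ~p3) | p2) | ~p1):
1. ~((<>~(~p1 | ~p3) | p2) | ~p1), 0
2. ~(<>~(~p1 | ~p3) | p2), 0
3. p1, 0
4. ~<>~(~p1 | ~p3), 0
5. ~p2, 0
6. ~p1 | ~p3, 0
7. ~p3, 0
Accessibility: 0R0
The negation has an open branch (countermodel exists).

Not valid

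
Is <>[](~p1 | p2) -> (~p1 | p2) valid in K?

Invalid (countermodel exists)

Tableau for the negation ~(<>[](~p1 | p2) -> (~p1 | p2)):
1. ~(<>[](~p1 | p2) -> (~p1 | p2)), w0
2. <>[](~p1 | p2), w0   [~->-rule on 1]
3. ~(~p1 | p2), w0   [~->-rule on 1]
4. p1, w0   [~|-rule on 3]
5. ~p2, w0   [~|-rule on 3]
6. [](~p1 | p2), w1   [<>-rule on 2: fresh world w1, w0Rw1]
Accessibility: w0Rw1
The negation has an open branch (countermodel exists).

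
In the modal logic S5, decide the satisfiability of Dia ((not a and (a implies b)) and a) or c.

Yes, satisfiable

1. Dia ((not a and (a implies b)) and a) or c, w0
2. c, w0
Accessibility: w0Rw0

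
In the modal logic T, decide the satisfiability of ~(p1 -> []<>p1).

1. ~(p1 -> []<>p1), 0
2. p1, 0
3. ~[]<>p1, 0
4. ~<>p1, 1
5. ~p1, 1
Accessibility: 0R0, 0R1, 1R1

Satisfiable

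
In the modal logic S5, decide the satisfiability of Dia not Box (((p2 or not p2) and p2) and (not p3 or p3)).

1. Dia not Box (((p2 or not p2) and p2) and (not p3 or p3)), 0
2. not Box (((p2 or not p2) and p2) and (not p3 or p3)), 1   [Dia-rule on 1: fresh world 1, 0R1]
3. not (((p2 or not p2) and p2) and (not p3 or p3)), 2   [neg-Box-rule on 2: fresh world 2, 1R2]
4. not ((p2 or not p2) and p2), 2   [neg-and-rule on 3 (branches; this branch)]
5. not p2, 2   [neg-and-rule on 4 (branches; this branch)]
Accessibility: 0R0, 0R1, 0R2, 1R0, 1R1, 1R2, 2R0, 2R1, 2R2

Satisfiable (open branch found)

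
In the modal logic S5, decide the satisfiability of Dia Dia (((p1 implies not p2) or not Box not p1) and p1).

Yes, satisfiable

1. Dia Dia (((p1 implies not p2) or not Box not p1) and p1), u
2. Dia (((p1 implies not p2) or not Box not p1) and p1), v   [Dia-rule on 1: fresh world v, uRv]
3. ((p1 implies not p2) or not Box not p1) and p1, w   [Dia-rule on 2: fresh world w, vRw]
4. (p1 implies not p2) or not Box not p1, w   [and-rule on 3]
5. p1, w   [and-rule on 3]
6. not Box not p1, w   [or-rule on 4 (branches; this branch)]
7. p1, x   [neg-Box-rule on 6: fresh world x, wRx]
Accessibility: uRu, uRv, uRw, uRx, vRu, vRv, vRw, vRx, wRu, wRv, wRw, wRx, xRu, xRv, xRw, xRx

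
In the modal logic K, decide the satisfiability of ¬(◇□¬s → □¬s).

Yes, satisfiable

1. ¬(◇□¬s → □¬s), 0
2. ◇□¬s, 0   [¬→-rule on 1]
3. ¬□¬s, 0   [¬→-rule on 1]
4. □¬s, 1   [◇-rule on 2: fresh world 1, 0R1]
5. s, 2   [¬□-rule on 3: fresh world 2, 0R2]
Accessibility: 0R1, 0R2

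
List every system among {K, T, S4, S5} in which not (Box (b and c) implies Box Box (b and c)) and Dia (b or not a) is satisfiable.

K, T

S4-tableau for the formula:
1. not (Box (b and c) implies Box Box (b and c)) and Dia (b or not a), 0
2. not (Box (b and c) implies Box Box (b and c)), 0   [and-rule on 1]
3. Dia (b or not a), 0   [and-rule on 1]
4. Box (b and c), 0   [neg-implies-rule on 2]
5. not Box Box (b and c), 0   [neg-implies-rule on 2]
6. b and c, 0   [Box-rule on 4 via 0R0]
7. b, 0   [and-rule on 6]
8. c, 0   [and-rule on 6]
9. b or not a, 1   [Dia-rule on 3: fresh world 1, 0R1]
10. b and c, 1   [Box-rule on 4 via 0R1]
11. b, 1   [and-rule on 10]
12. c, 1   [and-rule on 10]
13. not a, 1   [or-rule on 9 (branches; this branch)]
14. not Box (b and c), 2   [neg-Box-rule on 5: fresh world 2, 0R2]
15. b and c, 2   [Box-rule on 4 via 0R2]
16. b, 2   [and-rule on 15]
17. c, 2   [and-rule on 15]
18. not (b and c), 3   [neg-Box-rule on 14: fresh world 3, 2R3]
19. b and c, 3   [Box-rule on 4 via 0R3]
20. b, 3   [and-rule on 19]
21. c, 3   [and-rule on 19]
22. not c, 3   [neg-and-rule on 18 (branches; this branch)]
Accessibility: 0R0, 0R1, 0R2, 0R3, 1R1, 2R2, 2R3, 3R3
Branch closes: c and not c both at 3.
Every branch closes (one shown): unsatisfiable in S4, hence also in S5 (every S5-frame is an S4-frame).
T-tableau for the formula:
1. not (Box (b and c) implies Box Box (b and c)) and Dia (b or not a), 0
2. not (Box (b and c) implies Box Box (b and c)), 0   [and-rule on 1]
3. Dia (b or not a), 0   [and-rule on 1]
4. Box (b and c), 0   [neg-implies-rule on 2]
5. not Box Box (b and c), 0   [neg-implies-rule on 2]
6. b and c, 0   [Box-rule on 4 via 0R0]
7. b, 0   [and-rule on 6]
8. c, 0   [and-rule on 6]
9. b or not a, 1   [Dia-rule on 3: fresh world 1, 0R1]
10. b and c, 1   [Box-rule on 4 via 0R1]
11. b, 1   [and-rule on 10]
12. c, 1   [and-rule on 10]
13. not a, 1   [or-rule on 9 (branches; this branch)]
14. not Box (b and c), 2   [neg-Box-rule on 5: fresh world 2, 0R2]
15. b and c, 2   [Box-rule on 4 via 0R2]
16. b, 2   [and-rule on 15]
17. c, 2   [and-rule on 15]
18. not (b and c), 3   [neg-Box-rule on 14: fresh world 3, 2R3]
19. not c, 3   [neg-and-rule on 18 (branches; this branch)]
Accessibility: 0R0, 0R1, 0R2, 1R1, 2R2, 2R3, 3R3
Complete open branch: satisfiable in T, hence also in K (this T-model is also a K-model).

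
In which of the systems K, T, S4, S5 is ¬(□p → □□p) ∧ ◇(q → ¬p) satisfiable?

S4-tableau for the formula:
1. ¬(□p → □□p) ∧ ◇(q → ¬p), 0
2. ¬(□p → □□p), 0
3. ◇(q → ¬p), 0
4. □p, 0
5. ¬□□p, 0
6. p, 0
7. q → ¬p, 1
8. p, 1
9. ¬q, 1
10. ¬□p, 2
11. p, 2
12. ¬p, 3
13. p, 3
Accessibility: 0R0, 0R1, 0R2, 0R3, 1R1, 2R2, 2R3, 3R3
Branch closes: p and ¬p both at 3.
Every branch closes (one shown): unsatisfiable in S4, hence also in S5 (every S5-frame is an S4-frame).
T-tableau for the formula:
1. ¬(□p → □□p) ∧ ◇(q → ¬p), 0
2. ¬(□p → □□p), 0
3. ◇(q → ¬p), 0
4. □p, 0
5. ¬□□p, 0
6. p, 0
7. q → ¬p, 1
8. p, 1
9. ¬q, 1
10. ¬□p, 2
11. p, 2
12. ¬p, 3
Accessibility: 0R0, 0R1, 0R2, 1R1, 2R2, 2R3, 3R3
Complete open branch: satisfiable in T, hence also in K (this T-model is also a K-model).

K, T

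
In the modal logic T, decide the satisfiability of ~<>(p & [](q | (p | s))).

1. ~<>(p & [](q | (p | s))), u
2. ~(p & [](q | (p | s))), u
3. ~[](q | (p | s)), u
4. ~(q | (p | s)), v
5. ~q, v
6. ~(p | s), v
7. ~p, v
8. ~s, v
9. ~(p & [](q | (p | s))), v
10. ~[](q | (p | s)), v
11. ~(q | (p | s)), w
12. ~q, w
13. ~(p | s), w
14. ~p, w
15. ~s, w
Accessibility: uRu, uRv, vRv, vRw, wRw

Satisfiable (open branch found)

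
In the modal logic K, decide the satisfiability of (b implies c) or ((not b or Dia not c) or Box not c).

1. (b implies c) or ((not b or Dia not c) or Box not c), w0
2. (not b or Dia not c) or Box not c, w0   [or-rule on 1 (branches; this branch)]
3. Box not c, w0   [or-rule on 2 (branches; this branch)]

Satisfiable (open branch found)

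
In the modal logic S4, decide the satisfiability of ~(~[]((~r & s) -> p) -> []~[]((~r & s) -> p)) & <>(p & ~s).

Satisfiable

1. ~(~[]((~r & s) -> p) -> []~[]((~r & s) -> p)) & <>(p & ~s), u
2. ~(~[]((~r & s) -> p) -> []~[]((~r & s) -> p)), u
3. <>(p & ~s), u
4. ~[]((~r & s) -> p), u
5. ~[]~[]((~r & s) -> p), u
6. p & ~s, v
7. p, v
8. ~s, v
9. ~((~r & s) -> p), w
10. ~r & s, w
11. ~p, w
12. ~r, w
13. s, w
14. []((~r & s) -> p), x
15. (~r & s) -> p, x
16. p, x
Accessibility: uRu, uRv, uRw, uRx, vRv, wRw, xRx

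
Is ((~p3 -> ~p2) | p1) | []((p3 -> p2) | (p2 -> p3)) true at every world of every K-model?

Tableau for the negation ~(((~p3 -> ~p2) | p1) | []((p3 -> p2) | (p2 -> p3))):
1. ~(((~p3 -> ~p2) | p1) | []((p3 -> p2) | (p2 -> p3))), 0
2. ~((~p3 -> ~p2) | p1), 0
3. ~[]((p3 -> p2) | (p2 -> p3)), 0
4. ~(~p3 -> ~p2), 0
5. ~p1, 0
6. ~p3, 0
7. p2, 0
8. ~((p3 -> p2) | (p2 -> p3)), 1
9. ~(p3 -> p2), 1
10. ~(p2 -> p3), 1
11. p3, 1
12. ~p2, 1
13. p2, 1
14. ~p3, 1
Accessibility: 0R1
Branch closes: p2 and ~p2 both at 1.
Every branch of the negation's tableau closes; the branch above is one of them.

Yes, valid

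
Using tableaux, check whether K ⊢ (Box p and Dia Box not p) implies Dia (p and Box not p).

Tableau for the negation not ((Box p and Dia Box not p) implies Dia (p and Box not p)):
1. not ((Box p and Dia Box not p) implies Dia (p and Box not p)), 0
2. Box p and Dia Box not p, 0
3. not Dia (p and Box not p), 0
4. Box p, 0
5. Dia Box not p, 0
6. Box not p, 1
7. not (p and Box not p), 1
8. p, 1
9. not Box not p, 1
10. p, 2
11. not p, 2
Accessibility: 0R1, 1R2
Branch closes: p and not p both at 2.
Every branch of the negation's tableau closes; the branch above is one of them.

Valid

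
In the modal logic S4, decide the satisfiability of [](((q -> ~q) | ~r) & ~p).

Yes, satisfiable

1. [](((q -> ~q) | ~r) & ~p), u
2. ((q -> ~q) | ~r) & ~p, u
3. (q -> ~q) | ~r, u
4. ~p, u
5. ~r, u
Accessibility: uRu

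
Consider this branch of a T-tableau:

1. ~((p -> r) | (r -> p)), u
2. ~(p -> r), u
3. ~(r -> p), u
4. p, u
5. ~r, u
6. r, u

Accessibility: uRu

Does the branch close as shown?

Yes, closed

Both r and ~r appear at u.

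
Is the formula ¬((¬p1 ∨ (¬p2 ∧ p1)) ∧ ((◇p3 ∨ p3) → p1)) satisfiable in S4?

Yes, satisfiable

1. ¬((¬p1 ∨ (¬p2 ∧ p1)) ∧ ((◇p3 ∨ p3) → p1)), u
2. ¬((◇p3 ∨ p3) → p1), u
3. ◇p3 ∨ p3, u
4. ¬p1, u
5. p3, u
Accessibility: uRu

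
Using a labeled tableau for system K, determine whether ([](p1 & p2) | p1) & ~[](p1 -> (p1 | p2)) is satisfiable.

1. ([](p1 & p2) | p1) & ~[](p1 -> (p1 | p2)), u
2. [](p1 & p2) | p1, u
3. ~[](p1 -> (p1 | p2)), u
4. p1, u
5. ~(p1 -> (p1 | p2)), v
6. p1, v
7. ~(p1 | p2), v
8. ~p1, v
9. ~p2, v
Accessibility: uRv
Branch closes: p1 and ~p1 both at v.
(One branch shown.) All branches close.

Unsatisfiable (every branch closes)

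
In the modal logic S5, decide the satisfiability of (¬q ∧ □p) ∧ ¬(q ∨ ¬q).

1. (¬q ∧ □p) ∧ ¬(q ∨ ¬q), 0
2. ¬q ∧ □p, 0
3. ¬(q ∨ ¬q), 0
4. ¬q, 0
5. □p, 0
6. q, 0
Accessibility: 0R0
Branch closes: q and ¬q both at 0.
All branches of the tableau close; one closing branch shown above.

Unsatisfiable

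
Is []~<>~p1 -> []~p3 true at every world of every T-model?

Tableau for the negation ~([]~<>~p1 -> []~p3):
1. ~([]~<>~p1 -> []~p3), u
2. []~<>~p1, u
3. ~[]~p3, u
4. ~<>~p1, u
5. p1, u
6. p3, v
7. ~<>~p1, v
8. p1, v
Accessibility: uRu, uRv, vRv
The negation has an open branch (countermodel exists).

Invalid (countermodel exists)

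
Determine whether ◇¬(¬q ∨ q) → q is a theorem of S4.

Tableau for the negation ¬(◇¬(¬q ∨ q) → q):
1. ¬(◇¬(¬q ∨ q) → q), u
2. ◇¬(¬q ∨ q), u   [¬→-rule on 1]
3. ¬q, u   [¬→-rule on 1]
4. ¬(¬q ∨ q), v   [◇-rule on 2: fresh world v, uRv]
5. q, v   [¬∨-rule on 4]
6. ¬q, v   [¬∨-rule on 4]
Accessibility: uRu, uRv, vRv
Branch closes: q and ¬q both at v.
All branches of the negation close; one closing branch shown above.

Valid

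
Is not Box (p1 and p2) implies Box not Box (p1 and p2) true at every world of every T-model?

Not valid

Tableau for the negation not (not Box (p1 and p2) implies Box not Box (p1 and p2)):
1. not (not Box (p1 and p2) implies Box not Box (p1 and p2)), u
2. not Box (p1 and p2), u   [neg-implies-rule on 1]
3. not Box not Box (p1 and p2), u   [neg-implies-rule on 1]
4. not (p1 and p2), v   [neg-Box-rule on 2: fresh world v, uRv]
5. not p2, v   [neg-and-rule on 4 (branches; this branch)]
6. Box (p1 and p2), w   [neg-Box-rule on 3: fresh world w, uRw]
7. p1 and p2, w   [Box-rule on 6 via wRw]
8. p1, w   [and-rule on 7]
9. p2, w   [and-rule on 7]
Accessibility: uRu, uRv, uRw, vRv, wRw
The negation has an open branch (countermodel exists).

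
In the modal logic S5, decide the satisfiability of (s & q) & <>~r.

1. (s & q) & <>~r, w0
2. s & q, w0   [&-rule on 1]
3. <>~r, w0   [&-rule on 1]
4. s, w0   [&-rule on 2]
5. q, w0   [&-rule on 2]
6. ~r, w1   [<>-rule on 3: fresh world w1, w0Rw1]
Accessibility: w0Rw0, w0Rw1, w1Rw0, w1Rw1

Satisfiable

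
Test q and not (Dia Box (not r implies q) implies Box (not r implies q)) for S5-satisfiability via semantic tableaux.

Unsatisfiable

1. q and not (Dia Box (not r implies q) implies Box (not r implies q)), u
2. q, u
3. not (Dia Box (not r implies q) implies Box (not r implies q)), u
4. Dia Box (not r implies q), u
5. not Box (not r implies q), u
6. Box (not r implies q), v
7. not r implies q, u
8. not r implies q, v
9. q, v
10. not (not r implies q), w
11. not r, w
12. not q, w
13. not r implies q, w
14. q, w
Accessibility: uRu, uRv, uRw, vRu, vRv, vRw, wRu, wRv, wRw
Branch closes: q and not q both at w.
All branches of the tableau close; one closing branch shown above.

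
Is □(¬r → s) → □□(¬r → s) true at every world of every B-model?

Tableau for the negation ¬(□(¬r → s) → □□(¬r → s)):
1. ¬(□(¬r → s) → □□(¬r → s)), w0
2. □(¬r → s), w0   [¬→-rule on 1]
3. ¬□□(¬r → s), w0   [¬→-rule on 1]
4. ¬r → s, w0   [□-rule on 2 via w0Rw0]
5. s, w0   [→-rule on 4 (branches; this branch)]
6. ¬□(¬r → s), w1   [¬□-rule on 3: fresh world w1, w0Rw1]
7. ¬r → s, w1   [□-rule on 2 via w0Rw1]
8. s, w1   [→-rule on 7 (branches; this branch)]
9. ¬(¬r → s), w2   [¬□-rule on 6: fresh world w2, w1Rw2]
10. ¬r, w2   [¬→-rule on 9]
11. ¬s, w2   [¬→-rule on 9]
Accessibility: w0Rw0, w0Rw1, w1Rw0, w1Rw1, w1Rw2, w2Rw1, w2Rw2
The negation has an open branch (countermodel exists).

Not valid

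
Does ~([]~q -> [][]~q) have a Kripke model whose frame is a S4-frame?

Unsatisfiable

1. ~([]~q -> [][]~q), w0
2. []~q, w0   [~->-rule on 1]
3. ~[][]~q, w0   [~->-rule on 1]
4. ~q, w0   [[]-rule on 2 via w0Rw0]
5. ~[]~q, w1   [~[]-rule on 3: fresh world w1, w0Rw1]
6. ~q, w1   [[]-rule on 2 via w0Rw1]
7. q, w2   [~[]-rule on 5: fresh world w2, w1Rw2]
8. ~q, w2   [[]-rule on 2 via w0Rw2]
Accessibility: w0Rw0, w0Rw1, w0Rw2, w1Rw1, w1Rw2, w2Rw2
Branch closes: q and ~q both at w2.
All branches of the tableau close; one closing branch shown above.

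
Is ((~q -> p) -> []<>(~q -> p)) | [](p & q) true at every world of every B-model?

Valid

Tableau for the negation ~(((~q -> p) -> []<>(~q -> p)) | [](p & q)):
1. ~(((~q -> p) -> []<>(~q -> p)) | [](p & q)), u
2. ~((~q -> p) -> []<>(~q -> p)), u
3. ~[](p & q), u
4. ~q -> p, u
5. ~[]<>(~q -> p), u
6. p, u
7. ~(p & q), v
8. ~q, v
9. ~<>(~q -> p), w
10. ~(~q -> p), u
11. ~q, u
12. ~p, u
Accessibility: uRu, uRv, uRw, vRu, vRv, wRu, wRw
Branch closes: p and ~p both at u.
All branches of the negation close; one closing branch shown above.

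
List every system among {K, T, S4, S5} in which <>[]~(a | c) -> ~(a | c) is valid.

S4-tableau for the negation ~(<>[]~(a | c) -> ~(a | c)):
1. ~(<>[]~(a | c) -> ~(a | c)), u
2. <>[]~(a | c), u
3. a | c, u
4. c, u
5. []~(a | c), v
6. ~(a | c), v
7. ~a, v
8. ~c, v
Accessibility: uRu, uRv, vRv
Complete open branch: countermodel on an S4-frame, so not valid in S4, nor in K, T (the same frame is also a K-frame and a T-frame).
S5-tableau for the negation ~(<>[]~(a | c) -> ~(a | c)):
1. ~(<>[]~(a | c) -> ~(a | c)), u
2. <>[]~(a | c), u
3. a | c, u
4. c, u
5. []~(a | c), v
6. ~(a | c), u
7. ~a, u
8. ~c, u
Accessibility: uRu, uRv, vRu, vRv
Branch closes: c and ~c both at u.
Every branch closes (one shown): valid in S5.

S5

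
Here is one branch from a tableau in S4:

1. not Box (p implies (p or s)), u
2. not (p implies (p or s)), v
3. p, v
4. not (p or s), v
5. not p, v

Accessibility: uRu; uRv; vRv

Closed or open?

Both p and not p appear at v.

Yes, closed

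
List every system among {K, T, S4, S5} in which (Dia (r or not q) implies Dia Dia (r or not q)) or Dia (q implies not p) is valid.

T, S4, S5

K-tableau for the negation not ((Dia (r or not q) implies Dia Dia (r or not q)) or Dia (q implies not p)):
1. not ((Dia (r or not q) implies Dia Dia (r or not q)) or Dia (q implies not p)), w0
2. not (Dia (r or not q) implies Dia Dia (r or not q)), w0   [neg-or-rule on 1]
3. not Dia (q implies not p), w0   [neg-or-rule on 1]
4. Dia (r or not q), w0   [neg-implies-rule on 2]
5. not Dia Dia (r or not q), w0   [neg-implies-rule on 2]
6. r or not q, w1   [Dia-rule on 4: fresh world w1, w0Rw1]
7. not (q implies not p), w1   [neg-Dia-rule on 3 via w0Rw1]
8. q, w1   [neg-implies-rule on 7]
9. p, w1   [neg-implies-rule on 7]
10. not Dia (r or not q), w1   [neg-Dia-rule on 5 via w0Rw1]
11. r, w1   [or-rule on 6 (branches; this branch)]
Accessibility: w0Rw1
Complete open branch: countermodel on a K-frame, so not valid in K.
T-tableau for the negation not ((Dia (r or not q) implies Dia Dia (r or not q)) or Dia (q implies not p)):
1. not ((Dia (r or not q) implies Dia Dia (r or not q)) or Dia (q implies not p)), w0
2. not (Dia (r or not q) implies Dia Dia (r or not q)), w0   [neg-or-rule on 1]
3. not Dia (q implies not p), w0   [neg-or-rule on 1]
4. Dia (r or not q), w0   [neg-implies-rule on 2]
5. not Dia Dia (r or not q), w0   [neg-implies-rule on 2]
6. not (q implies not p), w0   [neg-Dia-rule on 3 via w0Rw0]
7. q, w0   [neg-implies-rule on 6]
8. p, w0   [neg-implies-rule on 6]
9. not Dia (r or not q), w0   [neg-Dia-rule on 5 via w0Rw0]
10. not (r or not q), w0   [neg-Dia-rule on 9 via w0Rw0]
11. not r, w0   [neg-or-rule on 10]
12. r or not q, w1   [Dia-rule on 4: fresh world w1, w0Rw1]
13. not (q implies not p), w1   [neg-Dia-rule on 3 via w0Rw1]
14. q, w1   [neg-implies-rule on 13]
15. p, w1   [neg-implies-rule on 13]
16. not Dia (r or not q), w1   [neg-Dia-rule on 5 via w0Rw1]
17. not (r or not q), w1   [neg-Dia-rule on 9 via w0Rw1]
18. not r, w1   [neg-or-rule on 17]
19. not q, w1   [or-rule on 12 (branches; this branch)]
Accessibility: w0Rw0, w0Rw1, w1Rw1
Branch closes: q and not q both at w1.
Every branch closes (one shown): valid in T, hence also in S4, S5 (every theorem of T is a theorem of S4 and S5).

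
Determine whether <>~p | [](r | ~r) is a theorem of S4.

Yes, valid

Tableau for the negation ~(<>~p | [](r | ~r)):
1. ~(<>~p | [](r | ~r)), 0
2. ~<>~p, 0
3. ~[](r | ~r), 0
4. p, 0
5. ~(r | ~r), 1
6. ~r, 1
7. r, 1
Accessibility: 0R0, 0R1, 1R1
Branch closes: r and ~r both at 1.
All branches of the negation close; one closing branch shown above.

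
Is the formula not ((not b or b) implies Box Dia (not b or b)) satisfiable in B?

1. not ((not b or b) implies Box Dia (not b or b)), 0
2. not b or b, 0
3. not Box Dia (not b or b), 0
4. b, 0
5. not Dia (not b or b), 1
6. not (not b or b), 0
7. not b, 0
Accessibility: 0R0, 0R1, 1R0, 1R1
Branch closes: b and not b both at 0.
Every branch closes; the branch above is one of them.

Unsatisfiable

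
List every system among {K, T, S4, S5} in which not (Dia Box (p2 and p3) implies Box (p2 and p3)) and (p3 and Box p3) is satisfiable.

S4-tableau for the formula:
1. not (Dia Box (p2 and p3) implies Box (p2 and p3)) and (p3 and Box p3), u
2. not (Dia Box (p2 and p3) implies Box (p2 and p3)), u   [and-rule on 1]
3. p3 and Box p3, u   [and-rule on 1]
4. Dia Box (p2 and p3), u   [neg-implies-rule on 2]
5. not Box (p2 and p3), u   [neg-implies-rule on 2]
6. p3, u   [and-rule on 3]
7. Box p3, u   [and-rule on 3]
8. Box (p2 and p3), v   [Dia-rule on 4: fresh world v, uRv]
9. p3, v   [Box-rule on 7 via uRv]
10. p2 and p3, v   [Box-rule on 8 via vRv]
11. p2, v   [and-rule on 10]
12. not (p2 and p3), w   [neg-Box-rule on 5: fresh world w, uRw]
13. p3, w   [Box-rule on 7 via uRw]
14. not p2, w   [neg-and-rule on 12 (branches; this branch)]
Accessibility: uRu, uRv, uRw, vRv, wRw
Complete open branch: satisfiable in S4, hence also in K, T (this S4-model is also a K-model and a T-model).
S5-tableau for the formula:
1. not (Dia Box (p2 and p3) implies Box (p2 and p3)) and (p3 and Box p3), u
2. not (Dia Box (p2 and p3) implies Box (p2 and p3)), u   [and-rule on 1]
3. p3 and Box p3, u   [and-rule on 1]
4. Dia Box (p2 and p3), u   [neg-implies-rule on 2]
5. not Box (p2 and p3), u   [neg-implies-rule on 2]
6. p3, u   [and-rule on 3]
7. Box p3, u   [and-rule on 3]
8. Box (p2 and p3), v   [Dia-rule on 4: fresh world v, uRv]
9. p3, v   [Box-rule on 7 via uRv]
10. p2 and p3, u   [Box-rule on 8 via vRu]
11. p2, u   [and-rule on 10]
12. p2 and p3, v   [Box-rule on 8 via vRv]
13. p2, v   [and-rule on 12]
14. not (p2 and p3), w   [neg-Box-rule on 5: fresh world w, uRw]
15. p3, w   [Box-rule on 7 via uRw]
16. p2 and p3, w   [Box-rule on 8 via vRw]
17. p2, w   [and-rule on 16]
18. not p3, w   [neg-and-rule on 14 (branches; this branch)]
Accessibility: uRu, uRv, uRw, vRu, vRv, vRw, wRu, wRv, wRw
Branch closes: p3 and not p3 both at w.
Every branch closes (one shown): unsatisfiable in S5.

K, T, S4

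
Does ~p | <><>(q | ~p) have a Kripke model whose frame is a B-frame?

1. ~p | <><>(q | ~p), 0
2. <><>(q | ~p), 0   [|-rule on 1 (branches; this branch)]
3. <>(q | ~p), 1   [<>-rule on 2: fresh world 1, 0R1]
4. q | ~p, 2   [<>-rule on 3: fresh world 2, 1R2]
5. ~p, 2   [|-rule on 4 (branches; this branch)]
Accessibility: 0R0, 0R1, 1R0, 1R1, 1R2, 2R1, 2R2

Satisfiable (open branch found)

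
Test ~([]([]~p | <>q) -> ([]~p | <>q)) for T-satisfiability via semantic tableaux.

No, unsatisfiable

1. ~([]([]~p | <>q) -> ([]~p | <>q)), w0
2. []([]~p | <>q), w0
3. ~([]~p | <>q), w0
4. ~[]~p, w0
5. ~<>q, w0
6. []~p | <>q, w0
7. ~q, w0
8. <>q, w0
9. p, w1
10. []~p | <>q, w1
11. ~q, w1
12. <>q, w1
13. q, w2
14. []~p | <>q, w2
15. ~q, w2
Accessibility: w0Rw0, w0Rw1, w0Rw2, w1Rw1, w2Rw2
Branch closes: q and ~q both at w2.
(One branch shown.) All branches close.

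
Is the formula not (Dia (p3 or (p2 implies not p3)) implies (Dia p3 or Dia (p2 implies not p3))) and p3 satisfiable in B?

1. not (Dia (p3 or (p2 implies not p3)) implies (Dia p3 or Dia (p2 implies not p3))) and p3, u
2. not (Dia (p3 or (p2 implies not p3)) implies (Dia p3 or Dia (p2 implies not p3))), u   [and-rule on 1]
3. p3, u   [and-rule on 1]
4. Dia (p3 or (p2 implies not p3)), u   [neg-implies-rule on 2]
5. not (Dia p3 or Dia (p2 implies not p3)), u   [neg-implies-rule on 2]
6. not Dia p3, u   [neg-or-rule on 5]
7. not Dia (p2 implies not p3), u   [neg-or-rule on 5]
8. not p3, u   [neg-Dia-rule on 6 via uRu]
Accessibility: uRu
Branch closes: p3 and not p3 both at u.
All branches of the tableau close; one closing branch shown above.

Unsatisfiable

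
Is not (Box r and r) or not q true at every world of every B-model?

Tableau for the negation not (not (Box r and r) or not q):
1. not (not (Box r and r) or not q), u
2. Box r and r, u
3. q, u
4. Box r, u
5. r, u
Accessibility: uRu
The negation has an open branch (countermodel exists).

No, not valid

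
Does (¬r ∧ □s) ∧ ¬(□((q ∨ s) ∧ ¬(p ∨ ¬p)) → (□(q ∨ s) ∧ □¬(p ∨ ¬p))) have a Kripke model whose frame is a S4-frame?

1. (¬r ∧ □s) ∧ ¬(□((q ∨ s) ∧ ¬(p ∨ ¬p)) → (□(q ∨ s) ∧ □¬(p ∨ ¬p))), u
2. ¬r ∧ □s, u
3. ¬(□((q ∨ s) ∧ ¬(p ∨ ¬p)) → (□(q ∨ s) ∧ □¬(p ∨ ¬p))), u
4. ¬r, u
5. □s, u
6. □((q ∨ s) ∧ ¬(p ∨ ¬p)), u
7. ¬(□(q ∨ s) ∧ □¬(p ∨ ¬p)), u
8. s, u
9. (q ∨ s) ∧ ¬(p ∨ ¬p), u
10. q ∨ s, u
11. ¬(p ∨ ¬p), u
12. ¬p, u
13. p, u
Accessibility: uRu
Branch closes: p and ¬p both at u.
All branches of the tableau close; one closing branch shown above.

Unsatisfiable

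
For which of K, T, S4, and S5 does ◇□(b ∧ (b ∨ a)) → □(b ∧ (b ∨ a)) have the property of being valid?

S5-tableau for the negation ¬(◇□(b ∧ (b ∨ a)) → □(b ∧ (b ∨ a))):
1. ¬(◇□(b ∧ (b ∨ a)) → □(b ∧ (b ∨ a))), w0
2. ◇□(b ∧ (b ∨ a)), w0
3. ¬□(b ∧ (b ∨ a)), w0
4. □(b ∧ (b ∨ a)), w1
5. b ∧ (b ∨ a), w0
6. b, w0
7. b ∨ a, w0
8. b ∧ (b ∨ a), w1
9. b, w1
10. b ∨ a, w1
11. a, w0
12. a, w1
13. ¬(b ∧ (b ∨ a)), w2
14. b ∧ (b ∨ a), w2
15. b, w2
16. b ∨ a, w2
17. ¬(b ∨ a), w2
18. ¬b, w2
19. ¬a, w2
Accessibility: w0Rw0, w0Rw1, w0Rw2, w1Rw0, w1Rw1, w1Rw2, w2Rw0, w2Rw1, w2Rw2
Branch closes: b and ¬b both at w2.
Every branch closes (one shown): valid in S5.
S4-tableau for the negation ¬(◇□(b ∧ (b ∨ a)) → □(b ∧ (b ∨ a))):
1. ¬(◇□(b ∧ (b ∨ a)) → □(b ∧ (b ∨ a))), w0
2. ◇□(b ∧ (b ∨ a)), w0
3. ¬□(b ∧ (b ∨ a)), w0
4. □(b ∧ (b ∨ a)), w1
5. b ∧ (b ∨ a), w1
6. b, w1
7. b ∨ a, w1
8. a, w1
9. ¬(b ∧ (b ∨ a)), w2
10. ¬(b ∨ a), w2
11. ¬b, w2
12. ¬a, w2
Accessibility: w0Rw0, w0Rw1, w0Rw2, w1Rw1, w2Rw2
Complete open branch: countermodel on an S4-frame, so not valid in S4, nor in K, T (the same frame is also a K-frame and a T-frame).

S5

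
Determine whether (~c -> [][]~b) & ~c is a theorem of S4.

Invalid (countermodel exists)

Tableau for the negation ~((~c -> [][]~b) & ~c):
1. ~((~c -> [][]~b) & ~c), 0
2. c, 0
Accessibility: 0R0
The negation has an open branch (countermodel exists).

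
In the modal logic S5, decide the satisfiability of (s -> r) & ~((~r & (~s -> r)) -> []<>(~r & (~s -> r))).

No, unsatisfiable

1. (s -> r) & ~((~r & (~s -> r)) -> []<>(~r & (~s -> r))), w0
2. s -> r, w0
3. ~((~r & (~s -> r)) -> []<>(~r & (~s -> r))), w0
4. ~r & (~s -> r), w0
5. ~[]<>(~r & (~s -> r)), w0
6. ~r, w0
7. ~s -> r, w0
8. ~s, w0
9. r, w0
Accessibility: w0Rw0
Branch closes: r and ~r both at w0.
(One branch shown.) All branches close.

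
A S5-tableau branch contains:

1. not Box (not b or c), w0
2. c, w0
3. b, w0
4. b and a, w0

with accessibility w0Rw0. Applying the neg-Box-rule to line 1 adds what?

a fresh world w1 with w0Rw1, and not (not b or c) at w1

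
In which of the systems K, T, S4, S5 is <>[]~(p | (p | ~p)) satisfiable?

K

K-tableau for the formula:
1. <>[]~(p | (p | ~p)), 0
2. []~(p | (p | ~p)), 1
Accessibility: 0R1
Complete open branch: satisfiable in K.
T-tableau for the formula:
1. <>[]~(p | (p | ~p)), 0
2. []~(p | (p | ~p)), 1
3. ~(p | (p | ~p)), 1
4. ~p, 1
5. ~(p | ~p), 1
6. p, 1
Accessibility: 0R0, 0R1, 1R1
Branch closes: p and ~p both at 1.
Every branch closes (one shown): unsatisfiable in T, hence also in S4, S5 (every S4/S5-frame is a T-frame).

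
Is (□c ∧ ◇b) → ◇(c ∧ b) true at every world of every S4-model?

Valid in S4

Tableau for the negation ¬((□c ∧ ◇b) → ◇(c ∧ b)):
1. ¬((□c ∧ ◇b) → ◇(c ∧ b)), 0
2. □c ∧ ◇b, 0
3. ¬◇(c ∧ b), 0
4. □c, 0
5. ◇b, 0
6. ¬(c ∧ b), 0
7. c, 0
8. ¬b, 0
9. b, 1
10. ¬(c ∧ b), 1
11. c, 1
12. ¬b, 1
Accessibility: 0R0, 0R1, 1R1
Branch closes: b and ¬b both at 1.
Every branch of the negation's tableau closes; the branch above is one of them.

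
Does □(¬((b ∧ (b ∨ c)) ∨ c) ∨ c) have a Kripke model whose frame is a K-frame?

Satisfiable (open branch found)

1. □(¬((b ∧ (b ∨ c)) ∨ c) ∨ c), 0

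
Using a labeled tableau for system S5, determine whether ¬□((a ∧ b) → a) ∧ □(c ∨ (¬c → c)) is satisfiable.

No, unsatisfiable

1. ¬□((a ∧ b) → a) ∧ □(c ∨ (¬c → c)), u
2. ¬□((a ∧ b) → a), u
3. □(c ∨ (¬c → c)), u
4. c ∨ (¬c → c), u
5. ¬c → c, u
6. c, u
7. ¬((a ∧ b) → a), v
8. a ∧ b, v
9. ¬a, v
10. a, v
11. b, v
Accessibility: uRu, uRv, vRu, vRv
Branch closes: a and ¬a both at v.
Every branch closes; the branch above is one of them.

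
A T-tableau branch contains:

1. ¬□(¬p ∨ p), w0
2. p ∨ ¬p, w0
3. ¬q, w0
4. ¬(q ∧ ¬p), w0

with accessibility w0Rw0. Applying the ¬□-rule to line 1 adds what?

a fresh world w1 with w0Rw1, and ¬(¬p ∨ p) at w1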